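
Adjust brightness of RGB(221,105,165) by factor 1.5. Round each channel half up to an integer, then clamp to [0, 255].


Multiply each channel by 1.5, round half up, clamp to [0, 255]
R: 221×1.5 = 331.5 → round → 332 → clamp → 255
G: 105×1.5 = 157.5 → round → 158
B: 165×1.5 = 247.5 → round → 248
= RGB(255, 158, 248)


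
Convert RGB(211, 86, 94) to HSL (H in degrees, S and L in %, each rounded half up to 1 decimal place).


Normalize: R'=211/255≈0.8275, G'=86/255≈0.3373, B'=94/255≈0.3686
Max=211/255, Min=86/255, Δ=Max-Min=125/255
L = (Max+Min)/2 = (211+86)/510 = 297/510 = 0.58235… → L = 58.2%
L > 0.5 → S = Δ/(2-Max-Min) = 125/(510-211-86) = 125/213 = 0.58685… → S = 58.7%
(the 1/255 factors cancel in S and H, so raw channel differences can be used)
Max is R' → H = 60 × (((G-B)/Δ) mod 6) = 60 × (((86-94)/125) mod 6)
  (-8)/125 = -0.064; negative, so add 6 → 5.936
  H = 60 × 5.936 = 356.16° → H = 356.2°
= HSL(356.2°, 58.7%, 58.2%)


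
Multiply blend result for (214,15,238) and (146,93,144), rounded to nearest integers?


Multiply: C = A×B/255, rounded to nearest integer
R: 214×146/255 = 31244/255 ≈ 122.525 → 123
G: 15×93/255 = 1395/255 ≈ 5.471 → 5
B: 238×144/255 = 34272/255 ≈ 134.400 → 134
= RGB(123, 5, 134)


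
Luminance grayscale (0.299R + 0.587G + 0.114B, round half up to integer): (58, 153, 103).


Gray = 0.299×R + 0.587×G + 0.114×B
Gray = 0.299×58 + 0.587×153 + 0.114×103
Gray = 17.342 + 89.811 + 11.742
Gray = 118.895 → round half up → 119
Gray = 119


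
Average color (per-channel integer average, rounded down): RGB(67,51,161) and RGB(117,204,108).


Midpoint: each channel = ⌊(C₁+C₂)/2⌋
R: ⌊(67+117)/2⌋ = 92
G: ⌊(51+204)/2⌋ = 127
B: ⌊(161+108)/2⌋ = 134
= RGB(92, 127, 134)


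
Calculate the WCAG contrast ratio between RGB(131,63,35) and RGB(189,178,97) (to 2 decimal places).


Linearize each sRGB channel c=v/255: c/12.92 if c ≤ 0.04045 else ((c+0.055)/1.055)^2.4
L = 0.2126×R_lin + 0.7152×G_lin + 0.0722×B_lin
Color 1 (131,63,35):
  R=131: 131/255≈0.5137 > 0.04045 → ((0.5137+0.055)/1.055)^2.4 ≈ 0.22697
  G=63: 63/255≈0.2471 > 0.04045 → ((0.2471+0.055)/1.055)^2.4 ≈ 0.04971
  B=35: 35/255≈0.1373 > 0.04045 → ((0.1373+0.055)/1.055)^2.4 ≈ 0.01681
  L1 = 0.2126×0.22697 + 0.7152×0.04971 + 0.0722×0.01681 ≈ 0.08502
Color 2 (189,178,97):
  R=189: 189/255≈0.7412 > 0.04045 → ((0.7412+0.055)/1.055)^2.4 ≈ 0.50888
  G=178: 178/255≈0.6980 > 0.04045 → ((0.6980+0.055)/1.055)^2.4 ≈ 0.44520
  B=97: 97/255≈0.3804 > 0.04045 → ((0.3804+0.055)/1.055)^2.4 ≈ 0.11954
  L2 = 0.2126×0.50888 + 0.7152×0.44520 + 0.0722×0.11954 ≈ 0.43523
Lighter = 0.43523, Darker = 0.08502
Ratio = (L_lighter + 0.05) / (L_darker + 0.05)
Ratio = (0.43523 + 0.05) / (0.08502 + 0.05) = 0.48523 / 0.13502 ≈ 3.5938
Ratio ≈ 3.59:1


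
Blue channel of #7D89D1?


Color: #7D89D1
R = 7D = 125
G = 89 = 137
B = D1 = 209
Blue = 209


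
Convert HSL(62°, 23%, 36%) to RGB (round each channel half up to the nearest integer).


H=62°, S=0.23, L=0.36
C = (1-|2L-1|)×S = (1-|-0.28|)×0.23 = 0.1656
H' = H/60 = 62/60 ≈ 1.0333; X = C×(1-|H' mod 2 - 1|) = 0.16008
m = L - C/2 = 0.36 - 0.0828 = 0.2772
Sector ⌊H'⌋ = 1 → (R',G',B') = (0.16008, 0.1656, 0.0)
RGB = ((R'+m)×255, (G'+m)×255, (B'+m)×255) = (111.5064, 112.914, 70.686)
Round half up → RGB(112, 113, 71)


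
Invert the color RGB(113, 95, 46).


Invert: (255-R, 255-G, 255-B)
R: 255-113 = 142
G: 255-95 = 160
B: 255-46 = 209
= RGB(142, 160, 209)


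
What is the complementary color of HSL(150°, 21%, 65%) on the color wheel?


Complement = opposite side of color wheel = hue + 180°
H' = (150 + 180) mod 360 = 330°
S and L unchanged.
= HSL(330°, 21%, 65%)


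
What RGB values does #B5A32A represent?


B5 → 181 (R)
A3 → 163 (G)
2A → 42 (B)
= RGB(181, 163, 42)


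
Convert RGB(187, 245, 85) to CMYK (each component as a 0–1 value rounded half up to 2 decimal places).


R'=187/255≈0.7333, G'=245/255≈0.9608, B'=85/255≈0.3333
K = 1 - max(R',G',B') = 1 - 245/255 = 10/255 = 0.03921… → 0.04
(1-R'-K)/(1-K) simplifies to (max-R)/max with max = 245:
C = (245-187)/245 = 58/245 = 0.23673… → 0.24
M = (245-245)/245 = 0/245 = 0 → 0.00
Y = (245-85)/245 = 160/245 = 0.65306… → 0.65
= CMYK(0.24, 0.00, 0.65, 0.04)


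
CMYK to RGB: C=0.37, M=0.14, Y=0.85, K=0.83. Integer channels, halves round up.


R = 255 × (1-C) × (1-K) = 255 × 0.63 × 0.17 = 27.3105 → 27
G = 255 × (1-M) × (1-K) = 255 × 0.86 × 0.17 = 37.281 → 37
B = 255 × (1-Y) × (1-K) = 255 × 0.15 × 0.17 = 6.5025 → 7
= RGB(27, 37, 7)


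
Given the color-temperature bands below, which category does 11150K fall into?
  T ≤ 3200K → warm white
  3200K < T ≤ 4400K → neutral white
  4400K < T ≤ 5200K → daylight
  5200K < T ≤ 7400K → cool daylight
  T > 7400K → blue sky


Temperature: 11150K
11150K > 7400K → blue sky
Classification: blue sky


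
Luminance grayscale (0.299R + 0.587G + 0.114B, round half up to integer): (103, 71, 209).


Gray = 0.299×R + 0.587×G + 0.114×B
Gray = 0.299×103 + 0.587×71 + 0.114×209
Gray = 30.797 + 41.677 + 23.826
Gray = 96.300 → round half up → 96
Gray = 96


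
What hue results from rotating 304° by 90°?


New hue = (H + rotation) mod 360
New hue = (304 + 90) mod 360
= 394 mod 360
= 34°


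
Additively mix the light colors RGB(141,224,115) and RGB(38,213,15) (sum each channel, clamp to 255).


Additive: each channel = min(255, C₁+C₂)
R: 141+38 = 179 → 179
G: 224+213 = 437 → 255
B: 115+15 = 130 → 130
= RGB(179, 255, 130)


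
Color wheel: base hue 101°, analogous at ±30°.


Base hue: 101°
Left analog: (101 - 30) mod 360 = 71°
Right analog: (101 + 30) mod 360 = 131°
Analogous hues = 71° and 131°


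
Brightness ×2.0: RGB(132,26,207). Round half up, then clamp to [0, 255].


Multiply each channel by 2.0, round half up, clamp to [0, 255]
R: 132×2.0 = 264 → clamp → 255
G: 26×2.0 = 52
B: 207×2.0 = 414 → clamp → 255
= RGB(255, 52, 255)


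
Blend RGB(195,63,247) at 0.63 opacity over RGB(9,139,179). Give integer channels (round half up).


C = α×F + (1-α)×B, with 1-α = 0.37
R: 0.63×195 + 0.37×9 = 122.85 + 3.33 = 126.18 → 126
G: 0.63×63 + 0.37×139 = 39.69 + 51.43 = 91.12 → 91
B: 0.63×247 + 0.37×179 = 155.61 + 66.23 = 221.84 → 222
= RGB(126, 91, 222)


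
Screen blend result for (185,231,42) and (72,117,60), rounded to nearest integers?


Screen: C = 255 - (255-A)×(255-B)/255, rounded to nearest integer
R: 255 - (255-185)×(255-72)/255 = 255 - 12810/255 ≈ 255 - 50.235 = 204.765 → 205
G: 255 - (255-231)×(255-117)/255 = 255 - 3312/255 ≈ 255 - 12.988 = 242.012 → 242
B: 255 - (255-42)×(255-60)/255 = 255 - 41535/255 ≈ 255 - 162.882 = 92.118 → 92
= RGB(205, 242, 92)


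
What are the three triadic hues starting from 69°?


Triadic: equally spaced at 120° intervals
H1 = 69°
H2 = (69 + 120) mod 360 = 189°
H3 = (69 + 240) mod 360 = 309°
Triadic = 69°, 189°, 309°


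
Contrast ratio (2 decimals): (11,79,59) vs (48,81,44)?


Linearize each sRGB channel c=v/255: c/12.92 if c ≤ 0.04045 else ((c+0.055)/1.055)^2.4
L = 0.2126×R_lin + 0.7152×G_lin + 0.0722×B_lin
Color 1 (11,79,59):
  R=11: 11/255≈0.0431 > 0.04045 → ((0.0431+0.055)/1.055)^2.4 ≈ 0.00335
  G=79: 79/255≈0.3098 > 0.04045 → ((0.3098+0.055)/1.055)^2.4 ≈ 0.07819
  B=59: 59/255≈0.2314 > 0.04045 → ((0.2314+0.055)/1.055)^2.4 ≈ 0.04374
  L1 = 0.2126×0.00335 + 0.7152×0.07819 + 0.0722×0.04374 ≈ 0.05979
Color 2 (48,81,44):
  R=48: 48/255≈0.1882 > 0.04045 → ((0.1882+0.055)/1.055)^2.4 ≈ 0.02956
  G=81: 81/255≈0.3176 > 0.04045 → ((0.3176+0.055)/1.055)^2.4 ≈ 0.08228
  B=44: 44/255≈0.1725 > 0.04045 → ((0.1725+0.055)/1.055)^2.4 ≈ 0.02519
  L2 = 0.2126×0.02956 + 0.7152×0.08228 + 0.0722×0.02519 ≈ 0.06695
Lighter = 0.06695, Darker = 0.05979
Ratio = (L_lighter + 0.05) / (L_darker + 0.05)
Ratio = (0.06695 + 0.05) / (0.05979 + 0.05) = 0.11695 / 0.10979 ≈ 1.0652
Ratio ≈ 1.07:1


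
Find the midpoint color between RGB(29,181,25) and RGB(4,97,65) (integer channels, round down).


Midpoint: each channel = ⌊(C₁+C₂)/2⌋
R: ⌊(29+4)/2⌋ = 16
G: ⌊(181+97)/2⌋ = 139
B: ⌊(25+65)/2⌋ = 45
= RGB(16, 139, 45)


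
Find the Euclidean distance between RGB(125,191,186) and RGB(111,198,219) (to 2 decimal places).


d = √[(R₁-R₂)² + (G₁-G₂)² + (B₁-B₂)²]
d = √[(125-111)² + (191-198)² + (186-219)²]
d = √[196 + 49 + 1089]
d = √1334
d ≈ 36.52


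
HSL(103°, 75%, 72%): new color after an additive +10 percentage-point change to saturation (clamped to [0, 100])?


Original S = 75%
Adjustment = +10 percentage points
New S = 75 + (10) = 85
Clamp to [0, 100] → 85
= HSL(103°, 85%, 72%)


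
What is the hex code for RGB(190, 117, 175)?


R = 190 → BE (hex)
G = 117 → 75 (hex)
B = 175 → AF (hex)
Hex = #BE75AF


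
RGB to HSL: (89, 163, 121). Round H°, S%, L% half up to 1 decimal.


Normalize: R'=89/255≈0.3490, G'=163/255≈0.6392, B'=121/255≈0.4745
Max=163/255, Min=89/255, Δ=Max-Min=74/255
L = (Max+Min)/2 = (163+89)/510 = 252/510 = 0.49411… → L = 49.4%
L ≤ 0.5 → S = Δ/(Max+Min) = 74/(163+89) = 74/252 = 0.29365… → S = 29.4%
(the 1/255 factors cancel in S and H, so raw channel differences can be used)
Max is G' → H = 60 × ((B-R)/Δ + 2) = 60 × ((121-89)/74 + 2)
  32/74 + 2 = 0.4324… + 2 = 2.4324…
  H = 60 × 2.4324… = 145.945…° → H = 145.9°
= HSL(145.9°, 29.4%, 49.4%)


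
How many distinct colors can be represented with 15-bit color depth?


Colors = 2^bits = 2^15
= 32,768 colors


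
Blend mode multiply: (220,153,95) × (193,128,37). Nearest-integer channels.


Multiply: C = A×B/255, rounded to nearest integer
R: 220×193/255 = 42460/255 ≈ 166.510 → 167
G: 153×128/255 = 19584/255 ≈ 76.800 → 77
B: 95×37/255 = 3515/255 ≈ 13.784 → 14
= RGB(167, 77, 14)


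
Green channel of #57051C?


Color: #57051C
R = 57 = 87
G = 05 = 5
B = 1C = 28
Green = 5


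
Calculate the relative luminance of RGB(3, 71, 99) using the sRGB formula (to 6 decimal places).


Linearize each channel (sRGB transfer function): c = v/255; c_lin = c/12.92 if c ≤ 0.04045, else ((c+0.055)/1.055)^2.4
  R: 3/255 ≈ 0.011765 ≤ 0.04045 → 0.011765/12.92 ≈ 0.000911
  G: 71/255 ≈ 0.278431 > 0.04045 → ((0.278431+0.055)/1.055)^2.4 ≈ 0.063010
  B: 99/255 ≈ 0.388235 > 0.04045 → ((0.388235+0.055)/1.055)^2.4 ≈ 0.124772
R_lin = 0.000911, G_lin = 0.063010, B_lin = 0.124772
L = 0.2126×R + 0.7152×G + 0.0722×B
L = 0.2126×0.000911 + 0.7152×0.063010 + 0.0722×0.124772
L ≈ 0.054267


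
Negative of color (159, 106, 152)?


Invert: (255-R, 255-G, 255-B)
R: 255-159 = 96
G: 255-106 = 149
B: 255-152 = 103
= RGB(96, 149, 103)


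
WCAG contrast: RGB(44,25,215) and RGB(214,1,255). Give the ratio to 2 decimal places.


Linearize each sRGB channel c=v/255: c/12.92 if c ≤ 0.04045 else ((c+0.055)/1.055)^2.4
L = 0.2126×R_lin + 0.7152×G_lin + 0.0722×B_lin
Color 1 (44,25,215):
  R=44: 44/255≈0.1725 > 0.04045 → ((0.1725+0.055)/1.055)^2.4 ≈ 0.02519
  G=25: 25/255≈0.0980 > 0.04045 → ((0.0980+0.055)/1.055)^2.4 ≈ 0.00972
  B=215: 215/255≈0.8431 > 0.04045 → ((0.8431+0.055)/1.055)^2.4 ≈ 0.67954
  L1 = 0.2126×0.02519 + 0.7152×0.00972 + 0.0722×0.67954 ≈ 0.06137
Color 2 (214,1,255):
  R=214: 214/255≈0.8392 > 0.04045 → ((0.8392+0.055)/1.055)^2.4 ≈ 0.67244
  G=1: 1/255≈0.0039 ≤ 0.04045 → 0.0039/12.92 ≈ 0.00030
  B=255: 255/255≈1.0000 > 0.04045 → ((1.0000+0.055)/1.055)^2.4 ≈ 1.00000
  L2 = 0.2126×0.67244 + 0.7152×0.00030 + 0.0722×1.00000 ≈ 0.21538
Lighter = 0.21538, Darker = 0.06137
Ratio = (L_lighter + 0.05) / (L_darker + 0.05)
Ratio = (0.21538 + 0.05) / (0.06137 + 0.05) = 0.26538 / 0.11137 ≈ 2.3828
Ratio ≈ 2.38:1


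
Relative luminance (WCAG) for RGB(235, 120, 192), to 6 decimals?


Linearize each channel (sRGB transfer function): c = v/255; c_lin = c/12.92 if c ≤ 0.04045, else ((c+0.055)/1.055)^2.4
  R: 235/255 ≈ 0.921569 > 0.04045 → ((0.921569+0.055)/1.055)^2.4 ≈ 0.830770
  G: 120/255 ≈ 0.470588 > 0.04045 → ((0.470588+0.055)/1.055)^2.4 ≈ 0.187821
  B: 192/255 ≈ 0.752941 > 0.04045 → ((0.752941+0.055)/1.055)^2.4 ≈ 0.527115
R_lin = 0.830770, G_lin = 0.187821, B_lin = 0.527115
L = 0.2126×R + 0.7152×G + 0.0722×B
L = 0.2126×0.830770 + 0.7152×0.187821 + 0.0722×0.527115
L ≈ 0.349009


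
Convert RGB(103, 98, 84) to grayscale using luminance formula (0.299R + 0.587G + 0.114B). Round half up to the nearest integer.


Gray = 0.299×R + 0.587×G + 0.114×B
Gray = 0.299×103 + 0.587×98 + 0.114×84
Gray = 30.797 + 57.526 + 9.576
Gray = 97.899 → round half up → 98
Gray = 98


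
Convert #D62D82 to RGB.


D6 → 214 (R)
2D → 45 (G)
82 → 130 (B)
= RGB(214, 45, 130)


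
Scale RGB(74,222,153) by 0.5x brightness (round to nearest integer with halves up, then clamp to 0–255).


Multiply each channel by 0.5, round half up, clamp to [0, 255]
R: 74×0.5 = 37
G: 222×0.5 = 111
B: 153×0.5 = 76.5 → round → 77
= RGB(37, 111, 77)


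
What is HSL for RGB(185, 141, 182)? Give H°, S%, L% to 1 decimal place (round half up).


Normalize: R'=185/255≈0.7255, G'=141/255≈0.5529, B'=182/255≈0.7137
Max=185/255, Min=141/255, Δ=Max-Min=44/255
L = (Max+Min)/2 = (185+141)/510 = 326/510 = 0.63921… → L = 63.9%
L > 0.5 → S = Δ/(2-Max-Min) = 44/(510-185-141) = 44/184 = 0.23913… → S = 23.9%
(the 1/255 factors cancel in S and H, so raw channel differences can be used)
Max is R' → H = 60 × (((G-B)/Δ) mod 6) = 60 × (((141-182)/44) mod 6)
  (-41)/44 = -0.9318…; negative, so add 6 → 5.0681…
  H = 60 × 5.0681… = 304.090…° → H = 304.1°
= HSL(304.1°, 23.9%, 63.9%)


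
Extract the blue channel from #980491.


Color: #980491
R = 98 = 152
G = 04 = 4
B = 91 = 145
Blue = 145


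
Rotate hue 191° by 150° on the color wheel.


New hue = (H + rotation) mod 360
New hue = (191 + 150) mod 360
= 341 mod 360
= 341°


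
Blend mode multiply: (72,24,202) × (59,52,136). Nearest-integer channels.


Multiply: C = A×B/255, rounded to nearest integer
R: 72×59/255 = 4248/255 ≈ 16.659 → 17
G: 24×52/255 = 1248/255 ≈ 4.894 → 5
B: 202×136/255 = 27472/255 ≈ 107.733 → 108
= RGB(17, 5, 108)


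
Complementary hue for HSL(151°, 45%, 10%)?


Complement = opposite side of color wheel = hue + 180°
H' = (151 + 180) mod 360 = 331°
S and L unchanged.
= HSL(331°, 45%, 10%)


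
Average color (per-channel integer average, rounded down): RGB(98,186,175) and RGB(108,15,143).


Midpoint: each channel = ⌊(C₁+C₂)/2⌋
R: ⌊(98+108)/2⌋ = 103
G: ⌊(186+15)/2⌋ = 100
B: ⌊(175+143)/2⌋ = 159
= RGB(103, 100, 159)


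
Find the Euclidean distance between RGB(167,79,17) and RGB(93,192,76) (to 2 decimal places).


d = √[(R₁-R₂)² + (G₁-G₂)² + (B₁-B₂)²]
d = √[(167-93)² + (79-192)² + (17-76)²]
d = √[5476 + 12769 + 3481]
d = √21726
d ≈ 147.40


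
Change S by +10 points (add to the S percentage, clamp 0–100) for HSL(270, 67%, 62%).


Original S = 67%
Adjustment = +10 percentage points
New S = 67 + (10) = 77
Clamp to [0, 100] → 77
= HSL(270°, 77%, 62%)


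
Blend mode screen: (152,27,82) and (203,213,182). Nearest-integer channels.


Screen: C = 255 - (255-A)×(255-B)/255, rounded to nearest integer
R: 255 - (255-152)×(255-203)/255 = 255 - 5356/255 ≈ 255 - 21.004 = 233.996 → 234
G: 255 - (255-27)×(255-213)/255 = 255 - 9576/255 ≈ 255 - 37.553 = 217.447 → 217
B: 255 - (255-82)×(255-182)/255 = 255 - 12629/255 ≈ 255 - 49.525 = 205.475 → 205
= RGB(234, 217, 205)


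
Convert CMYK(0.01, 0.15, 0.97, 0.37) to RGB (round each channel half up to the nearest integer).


R = 255 × (1-C) × (1-K) = 255 × 0.99 × 0.63 = 159.0435 → 159
G = 255 × (1-M) × (1-K) = 255 × 0.85 × 0.63 = 136.5525 → 137
B = 255 × (1-Y) × (1-K) = 255 × 0.03 × 0.63 = 4.8195 → 5
= RGB(159, 137, 5)


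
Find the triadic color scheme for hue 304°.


Triadic: equally spaced at 120° intervals
H1 = 304°
H2 = (304 + 120) mod 360 = 64°
H3 = (304 + 240) mod 360 = 184°
Triadic = 304°, 64°, 184°


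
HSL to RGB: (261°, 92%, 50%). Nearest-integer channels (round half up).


H=261°, S=0.92, L=0.50
C = (1-|2L-1|)×S = (1-|0.00|)×0.92 = 0.92
H' = H/60 = 261/60 ≈ 4.3500; X = C×(1-|H' mod 2 - 1|) = 0.322
m = L - C/2 = 0.50 - 0.46 = 0.04
Sector ⌊H'⌋ = 4 → (R',G',B') = (0.322, 0.0, 0.92)
RGB = ((R'+m)×255, (G'+m)×255, (B'+m)×255) = (92.31, 10.2, 244.8)
Round half up → RGB(92, 10, 245)


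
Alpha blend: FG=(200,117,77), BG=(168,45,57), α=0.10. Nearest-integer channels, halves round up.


C = α×F + (1-α)×B, with 1-α = 0.90
R: 0.10×200 + 0.90×168 = 20.00 + 151.20 = 171.20 → 171
G: 0.10×117 + 0.90×45 = 11.70 + 40.50 = 52.20 → 52
B: 0.10×77 + 0.90×57 = 7.70 + 51.30 = 59.00 → 59
= RGB(171, 52, 59)


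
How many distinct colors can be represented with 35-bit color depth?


Colors = 2^bits = 2^35
= 34,359,738,368 colors


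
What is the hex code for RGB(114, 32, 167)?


R = 114 → 72 (hex)
G = 32 → 20 (hex)
B = 167 → A7 (hex)
Hex = #7220A7


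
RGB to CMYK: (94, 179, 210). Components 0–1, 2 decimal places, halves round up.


R'=94/255≈0.3686, G'=179/255≈0.7020, B'=210/255≈0.8235
K = 1 - max(R',G',B') = 1 - 210/255 = 45/255 = 0.17647… → 0.18
(1-R'-K)/(1-K) simplifies to (max-R)/max with max = 210:
C = (210-94)/210 = 116/210 = 0.55238… → 0.55
M = (210-179)/210 = 31/210 = 0.14761… → 0.15
Y = (210-210)/210 = 0/210 = 0 → 0.00
= CMYK(0.55, 0.15, 0.00, 0.18)


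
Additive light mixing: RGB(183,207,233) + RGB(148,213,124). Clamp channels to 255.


Additive: each channel = min(255, C₁+C₂)
R: 183+148 = 331 → 255
G: 207+213 = 420 → 255
B: 233+124 = 357 → 255
= RGB(255, 255, 255)


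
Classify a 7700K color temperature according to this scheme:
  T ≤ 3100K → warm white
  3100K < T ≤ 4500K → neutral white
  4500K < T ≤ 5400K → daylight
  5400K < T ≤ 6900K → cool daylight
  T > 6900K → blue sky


Temperature: 7700K
7700K > 6900K → blue sky
Classification: blue sky


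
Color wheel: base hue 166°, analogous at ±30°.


Base hue: 166°
Left analog: (166 - 30) mod 360 = 136°
Right analog: (166 + 30) mod 360 = 196°
Analogous hues = 136° and 196°


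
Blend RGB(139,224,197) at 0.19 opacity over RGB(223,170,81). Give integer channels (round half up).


C = α×F + (1-α)×B, with 1-α = 0.81
R: 0.19×139 + 0.81×223 = 26.41 + 180.63 = 207.04 → 207
G: 0.19×224 + 0.81×170 = 42.56 + 137.70 = 180.26 → 180
B: 0.19×197 + 0.81×81 = 37.43 + 65.61 = 103.04 → 103
= RGB(207, 180, 103)


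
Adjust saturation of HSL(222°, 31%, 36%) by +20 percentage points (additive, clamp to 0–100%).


Original S = 31%
Adjustment = +20 percentage points
New S = 31 + (20) = 51
Clamp to [0, 100] → 51
= HSL(222°, 51%, 36%)


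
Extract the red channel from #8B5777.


Color: #8B5777
R = 8B = 139
G = 57 = 87
B = 77 = 119
Red = 139


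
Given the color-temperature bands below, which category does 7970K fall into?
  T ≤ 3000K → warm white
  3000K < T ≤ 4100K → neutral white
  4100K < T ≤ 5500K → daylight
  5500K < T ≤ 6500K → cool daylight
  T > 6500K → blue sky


Temperature: 7970K
7970K > 6500K → blue sky
Classification: blue sky


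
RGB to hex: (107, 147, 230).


R = 107 → 6B (hex)
G = 147 → 93 (hex)
B = 230 → E6 (hex)
Hex = #6B93E6


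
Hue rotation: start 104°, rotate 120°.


New hue = (H + rotation) mod 360
New hue = (104 + 120) mod 360
= 224 mod 360
= 224°


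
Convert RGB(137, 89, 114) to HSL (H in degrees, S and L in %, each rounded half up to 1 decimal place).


Normalize: R'=137/255≈0.5373, G'=89/255≈0.3490, B'=114/255≈0.4471
Max=137/255, Min=89/255, Δ=Max-Min=48/255
L = (Max+Min)/2 = (137+89)/510 = 226/510 = 0.44313… → L = 44.3%
L ≤ 0.5 → S = Δ/(Max+Min) = 48/(137+89) = 48/226 = 0.21238… → S = 21.2%
(the 1/255 factors cancel in S and H, so raw channel differences can be used)
Max is R' → H = 60 × (((G-B)/Δ) mod 6) = 60 × (((89-114)/48) mod 6)
  (-25)/48 = -0.5208…; negative, so add 6 → 5.4791…
  H = 60 × 5.4791… = 328.75° → H = 328.8°
= HSL(328.8°, 21.2%, 44.3%)


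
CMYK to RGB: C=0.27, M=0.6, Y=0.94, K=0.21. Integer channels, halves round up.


R = 255 × (1-C) × (1-K) = 255 × 0.73 × 0.79 = 147.0585 → 147
G = 255 × (1-M) × (1-K) = 255 × 0.40 × 0.79 = 80.58 → 81
B = 255 × (1-Y) × (1-K) = 255 × 0.06 × 0.79 = 12.087 → 12
= RGB(147, 81, 12)


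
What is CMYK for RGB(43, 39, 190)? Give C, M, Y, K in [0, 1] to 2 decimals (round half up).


R'=43/255≈0.1686, G'=39/255≈0.1529, B'=190/255≈0.7451
K = 1 - max(R',G',B') = 1 - 190/255 = 65/255 = 0.25490… → 0.25
(1-R'-K)/(1-K) simplifies to (max-R)/max with max = 190:
C = (190-43)/190 = 147/190 = 0.77368… → 0.77
M = (190-39)/190 = 151/190 = 0.79473… → 0.79
Y = (190-190)/190 = 0/190 = 0 → 0.00
= CMYK(0.77, 0.79, 0.00, 0.25)


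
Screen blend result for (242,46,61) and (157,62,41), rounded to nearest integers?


Screen: C = 255 - (255-A)×(255-B)/255, rounded to nearest integer
R: 255 - (255-242)×(255-157)/255 = 255 - 1274/255 ≈ 255 - 4.996 = 250.004 → 250
G: 255 - (255-46)×(255-62)/255 = 255 - 40337/255 ≈ 255 - 158.184 = 96.816 → 97
B: 255 - (255-61)×(255-41)/255 = 255 - 41516/255 ≈ 255 - 162.808 = 92.192 → 92
= RGB(250, 97, 92)


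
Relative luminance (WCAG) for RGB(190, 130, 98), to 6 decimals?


Linearize each channel (sRGB transfer function): c = v/255; c_lin = c/12.92 if c ≤ 0.04045, else ((c+0.055)/1.055)^2.4
  R: 190/255 ≈ 0.745098 > 0.04045 → ((0.745098+0.055)/1.055)^2.4 ≈ 0.514918
  G: 130/255 ≈ 0.509804 > 0.04045 → ((0.509804+0.055)/1.055)^2.4 ≈ 0.223228
  B: 98/255 ≈ 0.384314 > 0.04045 → ((0.384314+0.055)/1.055)^2.4 ≈ 0.122139
R_lin = 0.514918, G_lin = 0.223228, B_lin = 0.122139
L = 0.2126×R + 0.7152×G + 0.0722×B
L = 0.2126×0.514918 + 0.7152×0.223228 + 0.0722×0.122139
L ≈ 0.277943


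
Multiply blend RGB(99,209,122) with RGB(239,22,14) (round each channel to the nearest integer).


Multiply: C = A×B/255, rounded to nearest integer
R: 99×239/255 = 23661/255 ≈ 92.788 → 93
G: 209×22/255 = 4598/255 ≈ 18.031 → 18
B: 122×14/255 = 1708/255 ≈ 6.698 → 7
= RGB(93, 18, 7)


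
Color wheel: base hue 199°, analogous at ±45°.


Base hue: 199°
Left analog: (199 - 45) mod 360 = 154°
Right analog: (199 + 45) mod 360 = 244°
Analogous hues = 154° and 244°


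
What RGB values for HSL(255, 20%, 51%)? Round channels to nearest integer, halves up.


H=255°, S=0.20, L=0.51
C = (1-|2L-1|)×S = (1-|0.02|)×0.20 = 0.196
H' = H/60 = 255/60 ≈ 4.2500; X = C×(1-|H' mod 2 - 1|) = 0.049
m = L - C/2 = 0.51 - 0.098 = 0.412
Sector ⌊H'⌋ = 4 → (R',G',B') = (0.049, 0.0, 0.196)
RGB = ((R'+m)×255, (G'+m)×255, (B'+m)×255) = (117.555, 105.06, 155.04)
Round half up → RGB(118, 105, 155)


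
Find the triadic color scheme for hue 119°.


Triadic: equally spaced at 120° intervals
H1 = 119°
H2 = (119 + 120) mod 360 = 239°
H3 = (119 + 240) mod 360 = 359°
Triadic = 119°, 239°, 359°


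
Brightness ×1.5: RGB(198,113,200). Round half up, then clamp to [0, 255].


Multiply each channel by 1.5, round half up, clamp to [0, 255]
R: 198×1.5 = 297 → clamp → 255
G: 113×1.5 = 169.5 → round → 170
B: 200×1.5 = 300 → clamp → 255
= RGB(255, 170, 255)


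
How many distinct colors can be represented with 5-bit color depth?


Colors = 2^bits = 2^5
= 32 colors


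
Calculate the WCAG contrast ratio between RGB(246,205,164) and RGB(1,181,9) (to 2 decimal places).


Linearize each sRGB channel c=v/255: c/12.92 if c ≤ 0.04045 else ((c+0.055)/1.055)^2.4
L = 0.2126×R_lin + 0.7152×G_lin + 0.0722×B_lin
Color 1 (246,205,164):
  R=246: 246/255≈0.9647 > 0.04045 → ((0.9647+0.055)/1.055)^2.4 ≈ 0.92158
  G=205: 205/255≈0.8039 > 0.04045 → ((0.8039+0.055)/1.055)^2.4 ≈ 0.61050
  B=164: 164/255≈0.6431 > 0.04045 → ((0.6431+0.055)/1.055)^2.4 ≈ 0.37124
  L1 = 0.2126×0.92158 + 0.7152×0.61050 + 0.0722×0.37124 ≈ 0.65936
Color 2 (1,181,9):
  R=1: 1/255≈0.0039 ≤ 0.04045 → 0.0039/12.92 ≈ 0.00030
  G=181: 181/255≈0.7098 > 0.04045 → ((0.7098+0.055)/1.055)^2.4 ≈ 0.46208
  B=9: 9/255≈0.0353 ≤ 0.04045 → 0.0353/12.92 ≈ 0.00273
  L2 = 0.2126×0.00030 + 0.7152×0.46208 + 0.0722×0.00273 ≈ 0.33074
Lighter = 0.65936, Darker = 0.33074
Ratio = (L_lighter + 0.05) / (L_darker + 0.05)
Ratio = (0.65936 + 0.05) / (0.33074 + 0.05) = 0.70936 / 0.38074 ≈ 1.8631
Ratio ≈ 1.86:1


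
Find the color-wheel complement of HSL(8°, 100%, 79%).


Complement = opposite side of color wheel = hue + 180°
H' = (8 + 180) mod 360 = 188°
S and L unchanged.
= HSL(188°, 100%, 79%)


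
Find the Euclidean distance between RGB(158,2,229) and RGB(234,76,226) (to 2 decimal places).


d = √[(R₁-R₂)² + (G₁-G₂)² + (B₁-B₂)²]
d = √[(158-234)² + (2-76)² + (229-226)²]
d = √[5776 + 5476 + 9]
d = √11261
d ≈ 106.12


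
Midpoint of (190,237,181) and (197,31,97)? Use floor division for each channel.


Midpoint: each channel = ⌊(C₁+C₂)/2⌋
R: ⌊(190+197)/2⌋ = 193
G: ⌊(237+31)/2⌋ = 134
B: ⌊(181+97)/2⌋ = 139
= RGB(193, 134, 139)


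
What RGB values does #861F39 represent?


86 → 134 (R)
1F → 31 (G)
39 → 57 (B)
= RGB(134, 31, 57)


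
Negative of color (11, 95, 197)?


Invert: (255-R, 255-G, 255-B)
R: 255-11 = 244
G: 255-95 = 160
B: 255-197 = 58
= RGB(244, 160, 58)


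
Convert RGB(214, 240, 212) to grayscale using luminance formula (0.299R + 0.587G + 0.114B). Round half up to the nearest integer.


Gray = 0.299×R + 0.587×G + 0.114×B
Gray = 0.299×214 + 0.587×240 + 0.114×212
Gray = 63.986 + 140.880 + 24.168
Gray = 229.034 → round half up → 229
Gray = 229


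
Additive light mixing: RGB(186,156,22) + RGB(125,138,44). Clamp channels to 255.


Additive: each channel = min(255, C₁+C₂)
R: 186+125 = 311 → 255
G: 156+138 = 294 → 255
B: 22+44 = 66 → 66
= RGB(255, 255, 66)


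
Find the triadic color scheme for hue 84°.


Triadic: equally spaced at 120° intervals
H1 = 84°
H2 = (84 + 120) mod 360 = 204°
H3 = (84 + 240) mod 360 = 324°
Triadic = 84°, 204°, 324°


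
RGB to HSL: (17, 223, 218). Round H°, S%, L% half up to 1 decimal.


Normalize: R'=17/255≈0.0667, G'=223/255≈0.8745, B'=218/255≈0.8549
Max=223/255, Min=17/255, Δ=Max-Min=206/255
L = (Max+Min)/2 = (223+17)/510 = 240/510 = 0.47058… → L = 47.1%
L ≤ 0.5 → S = Δ/(Max+Min) = 206/(223+17) = 206/240 = 0.85833… → S = 85.8%
(the 1/255 factors cancel in S and H, so raw channel differences can be used)
Max is G' → H = 60 × ((B-R)/Δ + 2) = 60 × ((218-17)/206 + 2)
  201/206 + 2 = 0.9757… + 2 = 2.9757…
  H = 60 × 2.9757… = 178.543…° → H = 178.5°
= HSL(178.5°, 85.8%, 47.1%)


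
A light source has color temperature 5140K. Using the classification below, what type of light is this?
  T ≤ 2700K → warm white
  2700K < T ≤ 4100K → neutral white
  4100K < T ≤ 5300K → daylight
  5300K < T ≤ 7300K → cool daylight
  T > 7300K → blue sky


Temperature: 5140K
4100K < 5140K ≤ 5300K → daylight
Classification: daylight


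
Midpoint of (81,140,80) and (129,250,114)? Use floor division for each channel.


Midpoint: each channel = ⌊(C₁+C₂)/2⌋
R: ⌊(81+129)/2⌋ = 105
G: ⌊(140+250)/2⌋ = 195
B: ⌊(80+114)/2⌋ = 97
= RGB(105, 195, 97)


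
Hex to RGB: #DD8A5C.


DD → 221 (R)
8A → 138 (G)
5C → 92 (B)
= RGB(221, 138, 92)


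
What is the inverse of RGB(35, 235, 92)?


Invert: (255-R, 255-G, 255-B)
R: 255-35 = 220
G: 255-235 = 20
B: 255-92 = 163
= RGB(220, 20, 163)


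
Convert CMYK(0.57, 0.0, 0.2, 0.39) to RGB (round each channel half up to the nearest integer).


R = 255 × (1-C) × (1-K) = 255 × 0.43 × 0.61 = 66.8865 → 67
G = 255 × (1-M) × (1-K) = 255 × 1.00 × 0.61 = 155.55 → 156
B = 255 × (1-Y) × (1-K) = 255 × 0.80 × 0.61 = 124.44 → 124
= RGB(67, 156, 124)


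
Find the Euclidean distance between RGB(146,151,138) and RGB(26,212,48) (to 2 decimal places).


d = √[(R₁-R₂)² + (G₁-G₂)² + (B₁-B₂)²]
d = √[(146-26)² + (151-212)² + (138-48)²]
d = √[14400 + 3721 + 8100]
d = √26221
d ≈ 161.93


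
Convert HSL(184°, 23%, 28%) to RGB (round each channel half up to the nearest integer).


H=184°, S=0.23, L=0.28
C = (1-|2L-1|)×S = (1-|-0.44|)×0.23 = 0.1288
H' = H/60 = 184/60 ≈ 3.0667; X = C×(1-|H' mod 2 - 1|) ≈ 0.1202
m = L - C/2 = 0.28 - 0.0644 = 0.2156
Sector ⌊H'⌋ = 3 → (R',G',B') = (0.0, ≈0.1202, 0.1288)
RGB = ((R'+m)×255, (G'+m)×255, (B'+m)×255) = (54.978, 85.6324, 87.822)
Round half up → RGB(55, 86, 88)


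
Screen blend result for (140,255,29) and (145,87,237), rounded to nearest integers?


Screen: C = 255 - (255-A)×(255-B)/255, rounded to nearest integer
R: 255 - (255-140)×(255-145)/255 = 255 - 12650/255 ≈ 255 - 49.608 = 205.392 → 205
G: 255 - (255-255)×(255-87)/255 = 255 - 0/255 ≈ 255 - 0.000 = 255.000 → 255
B: 255 - (255-29)×(255-237)/255 = 255 - 4068/255 ≈ 255 - 15.953 = 239.047 → 239
= RGB(205, 255, 239)


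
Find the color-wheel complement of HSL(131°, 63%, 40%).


Complement = opposite side of color wheel = hue + 180°
H' = (131 + 180) mod 360 = 311°
S and L unchanged.
= HSL(311°, 63%, 40%)


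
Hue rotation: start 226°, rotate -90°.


New hue = (H + rotation) mod 360
New hue = (226 -90) mod 360
= 136 mod 360
= 136°


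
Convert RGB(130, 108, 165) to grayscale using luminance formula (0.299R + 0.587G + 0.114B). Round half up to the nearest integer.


Gray = 0.299×R + 0.587×G + 0.114×B
Gray = 0.299×130 + 0.587×108 + 0.114×165
Gray = 38.870 + 63.396 + 18.810
Gray = 121.076 → round half up → 121
Gray = 121


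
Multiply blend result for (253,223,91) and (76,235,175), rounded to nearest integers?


Multiply: C = A×B/255, rounded to nearest integer
R: 253×76/255 = 19228/255 ≈ 75.404 → 75
G: 223×235/255 = 52405/255 ≈ 205.510 → 206
B: 91×175/255 = 15925/255 ≈ 62.451 → 62
= RGB(75, 206, 62)


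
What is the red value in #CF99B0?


Color: #CF99B0
R = CF = 207
G = 99 = 153
B = B0 = 176
Red = 207


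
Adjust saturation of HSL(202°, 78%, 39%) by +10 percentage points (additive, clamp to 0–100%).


Original S = 78%
Adjustment = +10 percentage points
New S = 78 + (10) = 88
Clamp to [0, 100] → 88
= HSL(202°, 88%, 39%)


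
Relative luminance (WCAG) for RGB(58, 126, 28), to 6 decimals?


Linearize each channel (sRGB transfer function): c = v/255; c_lin = c/12.92 if c ≤ 0.04045, else ((c+0.055)/1.055)^2.4
  R: 58/255 ≈ 0.227451 > 0.04045 → ((0.227451+0.055)/1.055)^2.4 ≈ 0.042311
  G: 126/255 ≈ 0.494118 > 0.04045 → ((0.494118+0.055)/1.055)^2.4 ≈ 0.208637
  B: 28/255 ≈ 0.109804 > 0.04045 → ((0.109804+0.055)/1.055)^2.4 ≈ 0.011612
R_lin = 0.042311, G_lin = 0.208637, B_lin = 0.011612
L = 0.2126×R + 0.7152×G + 0.0722×B
L = 0.2126×0.042311 + 0.7152×0.208637 + 0.0722×0.011612
L ≈ 0.159051


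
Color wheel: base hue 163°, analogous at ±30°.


Base hue: 163°
Left analog: (163 - 30) mod 360 = 133°
Right analog: (163 + 30) mod 360 = 193°
Analogous hues = 133° and 193°


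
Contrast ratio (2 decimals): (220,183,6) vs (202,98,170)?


Linearize each sRGB channel c=v/255: c/12.92 if c ≤ 0.04045 else ((c+0.055)/1.055)^2.4
L = 0.2126×R_lin + 0.7152×G_lin + 0.0722×B_lin
Color 1 (220,183,6):
  R=220: 220/255≈0.8627 > 0.04045 → ((0.8627+0.055)/1.055)^2.4 ≈ 0.71569
  G=183: 183/255≈0.7176 > 0.04045 → ((0.7176+0.055)/1.055)^2.4 ≈ 0.47353
  B=6: 6/255≈0.0235 ≤ 0.04045 → 0.0235/12.92 ≈ 0.00182
  L1 = 0.2126×0.71569 + 0.7152×0.47353 + 0.0722×0.00182 ≈ 0.49096
Color 2 (202,98,170):
  R=202: 202/255≈0.7922 > 0.04045 → ((0.7922+0.055)/1.055)^2.4 ≈ 0.59062
  G=98: 98/255≈0.3843 > 0.04045 → ((0.3843+0.055)/1.055)^2.4 ≈ 0.12214
  B=170: 170/255≈0.6667 > 0.04045 → ((0.6667+0.055)/1.055)^2.4 ≈ 0.40198
  L2 = 0.2126×0.59062 + 0.7152×0.12214 + 0.0722×0.40198 ≈ 0.24194
Lighter = 0.49096, Darker = 0.24194
Ratio = (L_lighter + 0.05) / (L_darker + 0.05)
Ratio = (0.49096 + 0.05) / (0.24194 + 0.05) = 0.54096 / 0.29194 ≈ 1.8530
Ratio ≈ 1.85:1


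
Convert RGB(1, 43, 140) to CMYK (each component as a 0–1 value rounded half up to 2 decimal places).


R'=1/255≈0.0039, G'=43/255≈0.1686, B'=140/255≈0.5490
K = 1 - max(R',G',B') = 1 - 140/255 = 115/255 = 0.45098… → 0.45
(1-R'-K)/(1-K) simplifies to (max-R)/max with max = 140:
C = (140-1)/140 = 139/140 = 0.99285… → 0.99
M = (140-43)/140 = 97/140 = 0.69285… → 0.69
Y = (140-140)/140 = 0/140 = 0 → 0.00
= CMYK(0.99, 0.69, 0.00, 0.45)


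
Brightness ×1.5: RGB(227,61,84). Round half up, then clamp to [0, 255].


Multiply each channel by 1.5, round half up, clamp to [0, 255]
R: 227×1.5 = 340.5 → round → 341 → clamp → 255
G: 61×1.5 = 91.5 → round → 92
B: 84×1.5 = 126
= RGB(255, 92, 126)


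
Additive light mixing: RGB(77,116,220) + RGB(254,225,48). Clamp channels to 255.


Additive: each channel = min(255, C₁+C₂)
R: 77+254 = 331 → 255
G: 116+225 = 341 → 255
B: 220+48 = 268 → 255
= RGB(255, 255, 255)


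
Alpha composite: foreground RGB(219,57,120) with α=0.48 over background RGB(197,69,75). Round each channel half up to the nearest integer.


C = α×F + (1-α)×B, with 1-α = 0.52
R: 0.48×219 + 0.52×197 = 105.12 + 102.44 = 207.56 → 208
G: 0.48×57 + 0.52×69 = 27.36 + 35.88 = 63.24 → 63
B: 0.48×120 + 0.52×75 = 57.60 + 39.00 = 96.60 → 97
= RGB(208, 63, 97)


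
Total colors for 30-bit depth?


Colors = 2^bits = 2^30
= 1,073,741,824 colors


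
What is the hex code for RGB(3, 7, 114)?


R = 3 → 03 (hex)
G = 7 → 07 (hex)
B = 114 → 72 (hex)
Hex = #030772


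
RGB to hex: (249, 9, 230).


R = 249 → F9 (hex)
G = 9 → 09 (hex)
B = 230 → E6 (hex)
Hex = #F909E6


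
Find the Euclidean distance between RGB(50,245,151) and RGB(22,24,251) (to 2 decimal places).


d = √[(R₁-R₂)² + (G₁-G₂)² + (B₁-B₂)²]
d = √[(50-22)² + (245-24)² + (151-251)²]
d = √[784 + 48841 + 10000]
d = √59625
d ≈ 244.18


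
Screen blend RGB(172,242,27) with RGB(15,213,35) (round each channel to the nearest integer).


Screen: C = 255 - (255-A)×(255-B)/255, rounded to nearest integer
R: 255 - (255-172)×(255-15)/255 = 255 - 19920/255 ≈ 255 - 78.118 = 176.882 → 177
G: 255 - (255-242)×(255-213)/255 = 255 - 546/255 ≈ 255 - 2.141 = 252.859 → 253
B: 255 - (255-27)×(255-35)/255 = 255 - 50160/255 ≈ 255 - 196.706 = 58.294 → 58
= RGB(177, 253, 58)


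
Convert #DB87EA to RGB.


DB → 219 (R)
87 → 135 (G)
EA → 234 (B)
= RGB(219, 135, 234)


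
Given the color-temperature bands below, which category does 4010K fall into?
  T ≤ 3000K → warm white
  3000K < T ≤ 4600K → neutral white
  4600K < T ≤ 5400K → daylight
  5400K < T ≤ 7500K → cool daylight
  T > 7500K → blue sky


Temperature: 4010K
3000K < 4010K ≤ 4600K → neutral white
Classification: neutral white


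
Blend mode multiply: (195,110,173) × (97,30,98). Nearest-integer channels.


Multiply: C = A×B/255, rounded to nearest integer
R: 195×97/255 = 18915/255 ≈ 74.176 → 74
G: 110×30/255 = 3300/255 ≈ 12.941 → 13
B: 173×98/255 = 16954/255 ≈ 66.486 → 66
= RGB(74, 13, 66)


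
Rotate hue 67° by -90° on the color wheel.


New hue = (H + rotation) mod 360
New hue = (67 -90) mod 360
= -23 mod 360
= 337°


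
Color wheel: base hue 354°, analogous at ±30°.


Base hue: 354°
Left analog: (354 - 30) mod 360 = 324°
Right analog: (354 + 30) mod 360 = 24°
Analogous hues = 324° and 24°


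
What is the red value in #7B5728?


Color: #7B5728
R = 7B = 123
G = 57 = 87
B = 28 = 40
Red = 123


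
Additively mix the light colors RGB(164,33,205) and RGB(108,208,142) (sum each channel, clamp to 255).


Additive: each channel = min(255, C₁+C₂)
R: 164+108 = 272 → 255
G: 33+208 = 241 → 241
B: 205+142 = 347 → 255
= RGB(255, 241, 255)


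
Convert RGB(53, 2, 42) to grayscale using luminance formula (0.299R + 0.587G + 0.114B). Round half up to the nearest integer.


Gray = 0.299×R + 0.587×G + 0.114×B
Gray = 0.299×53 + 0.587×2 + 0.114×42
Gray = 15.847 + 1.174 + 4.788
Gray = 21.809 → round half up → 22
Gray = 22


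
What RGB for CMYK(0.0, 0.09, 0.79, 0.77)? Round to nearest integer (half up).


R = 255 × (1-C) × (1-K) = 255 × 1.00 × 0.23 = 58.65 → 59
G = 255 × (1-M) × (1-K) = 255 × 0.91 × 0.23 = 53.3715 → 53
B = 255 × (1-Y) × (1-K) = 255 × 0.21 × 0.23 = 12.3165 → 12
= RGB(59, 53, 12)


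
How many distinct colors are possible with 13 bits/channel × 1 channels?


Total bits = 13 bits/channel × 1 channels = 13 bits
Distinct colors = 2^13
= 8,192 colors


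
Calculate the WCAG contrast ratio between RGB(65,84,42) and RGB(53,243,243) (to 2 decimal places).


Linearize each sRGB channel c=v/255: c/12.92 if c ≤ 0.04045 else ((c+0.055)/1.055)^2.4
L = 0.2126×R_lin + 0.7152×G_lin + 0.0722×B_lin
Color 1 (65,84,42):
  R=65: 65/255≈0.2549 > 0.04045 → ((0.2549+0.055)/1.055)^2.4 ≈ 0.05286
  G=84: 84/255≈0.3294 > 0.04045 → ((0.3294+0.055)/1.055)^2.4 ≈ 0.08866
  B=42: 42/255≈0.1647 > 0.04045 → ((0.1647+0.055)/1.055)^2.4 ≈ 0.02315
  L1 = 0.2126×0.05286 + 0.7152×0.08866 + 0.0722×0.02315 ≈ 0.07632
Color 2 (53,243,243):
  R=53: 53/255≈0.2078 > 0.04045 → ((0.2078+0.055)/1.055)^2.4 ≈ 0.03560
  G=243: 243/255≈0.9529 > 0.04045 → ((0.9529+0.055)/1.055)^2.4 ≈ 0.89627
  B=243: 243/255≈0.9529 > 0.04045 → ((0.9529+0.055)/1.055)^2.4 ≈ 0.89627
  L2 = 0.2126×0.03560 + 0.7152×0.89627 + 0.0722×0.89627 ≈ 0.71329
Lighter = 0.71329, Darker = 0.07632
Ratio = (L_lighter + 0.05) / (L_darker + 0.05)
Ratio = (0.71329 + 0.05) / (0.07632 + 0.05) = 0.76329 / 0.12632 ≈ 6.0427
Ratio ≈ 6.04:1


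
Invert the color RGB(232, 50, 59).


Invert: (255-R, 255-G, 255-B)
R: 255-232 = 23
G: 255-50 = 205
B: 255-59 = 196
= RGB(23, 205, 196)


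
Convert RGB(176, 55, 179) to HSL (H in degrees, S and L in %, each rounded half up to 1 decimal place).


Normalize: R'=176/255≈0.6902, G'=55/255≈0.2157, B'=179/255≈0.7020
Max=179/255, Min=55/255, Δ=Max-Min=124/255
L = (Max+Min)/2 = (179+55)/510 = 234/510 = 0.45882… → L = 45.9%
L ≤ 0.5 → S = Δ/(Max+Min) = 124/(179+55) = 124/234 = 0.52991… → S = 53.0%
(the 1/255 factors cancel in S and H, so raw channel differences can be used)
Max is B' → H = 60 × ((R-G)/Δ + 4) = 60 × ((176-55)/124 + 4)
  121/124 + 4 = 0.9758… + 4 = 4.9758…
  H = 60 × 4.9758… = 298.548…° → H = 298.5°
= HSL(298.5°, 53.0%, 45.9%)


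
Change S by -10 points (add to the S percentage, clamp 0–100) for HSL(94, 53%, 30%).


Original S = 53%
Adjustment = -10 percentage points
New S = 53 + (-10) = 43
Clamp to [0, 100] → 43
= HSL(94°, 43%, 30%)


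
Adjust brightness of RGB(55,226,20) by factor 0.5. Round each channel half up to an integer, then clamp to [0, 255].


Multiply each channel by 0.5, round half up, clamp to [0, 255]
R: 55×0.5 = 27.5 → round → 28
G: 226×0.5 = 113
B: 20×0.5 = 10
= RGB(28, 113, 10)


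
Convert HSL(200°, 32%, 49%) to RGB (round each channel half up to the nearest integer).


H=200°, S=0.32, L=0.49
C = (1-|2L-1|)×S = (1-|-0.02|)×0.32 = 0.3136
H' = H/60 = 200/60 ≈ 3.3333; X = C×(1-|H' mod 2 - 1|) ≈ 0.2091
m = L - C/2 = 0.49 - 0.1568 = 0.3332
Sector ⌊H'⌋ = 3 → (R',G',B') = (0.0, ≈0.2091, 0.3136)
RGB = ((R'+m)×255, (G'+m)×255, (B'+m)×255) = (84.966, 138.278, 164.934)
Round half up → RGB(85, 138, 165)
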